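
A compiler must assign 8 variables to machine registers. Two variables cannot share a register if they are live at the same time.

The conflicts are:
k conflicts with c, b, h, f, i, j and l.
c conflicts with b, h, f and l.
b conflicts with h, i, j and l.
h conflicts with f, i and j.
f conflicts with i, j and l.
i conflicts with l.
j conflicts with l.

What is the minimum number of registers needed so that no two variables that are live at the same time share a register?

4

k, c, b, h pairwise conflict, so at least 4 registers are needed.
A valid assignment using 4 registers: k=1, c=4, b=2, h=3, f=2, i=4, j=4, l=3. No two conflicting variables share a register.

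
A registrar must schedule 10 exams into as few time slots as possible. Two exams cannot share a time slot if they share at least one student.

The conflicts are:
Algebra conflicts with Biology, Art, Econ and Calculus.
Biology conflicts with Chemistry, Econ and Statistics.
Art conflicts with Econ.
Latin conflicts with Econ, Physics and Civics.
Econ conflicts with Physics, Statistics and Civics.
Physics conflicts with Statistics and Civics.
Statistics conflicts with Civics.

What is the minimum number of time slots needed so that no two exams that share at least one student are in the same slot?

Latin, Econ, Physics, Civics all conflict with each other, so at least 4 time slots are needed.
Using 4 time slots: Algebra=2, Biology=3, Art=3, Chemistry=1, Latin=4, Econ=1, Calculus=1, Physics=3, Statistics=4, Civics=2. Each listed conflict is separated.

4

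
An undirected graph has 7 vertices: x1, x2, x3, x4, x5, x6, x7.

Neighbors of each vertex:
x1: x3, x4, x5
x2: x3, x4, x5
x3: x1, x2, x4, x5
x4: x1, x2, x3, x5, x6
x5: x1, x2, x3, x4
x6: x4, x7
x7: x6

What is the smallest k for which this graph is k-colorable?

4

x1, x3, x4, x5 are pairwise adjacent (a clique of size 4), so at least 4 colors are needed.
4 colors suffice: color 1 → {x4, x7}; color 2 → {x3, x6}; color 3 → {x5}; color 4 → {x1, x2}. Each edge has distinct colors on its endpoints.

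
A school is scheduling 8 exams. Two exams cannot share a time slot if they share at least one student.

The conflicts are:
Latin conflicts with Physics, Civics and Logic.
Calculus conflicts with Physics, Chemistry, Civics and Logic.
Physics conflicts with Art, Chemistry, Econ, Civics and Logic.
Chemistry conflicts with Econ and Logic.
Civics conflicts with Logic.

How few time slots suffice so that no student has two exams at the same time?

Calculus, Physics, Civics, Logic all conflict with each other, so at least 4 time slots are needed.
4 time slots suffice: Latin=4, Calculus=4, Physics=1, Art=2, Chemistry=3, Econ=2, Civics=3, Logic=2. No two conflicting exams share a time slot.

4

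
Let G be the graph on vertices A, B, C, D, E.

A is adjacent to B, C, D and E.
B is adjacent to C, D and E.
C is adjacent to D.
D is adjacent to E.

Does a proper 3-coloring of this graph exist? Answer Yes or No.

A, B, D, E are pairwise adjacent (a clique of size 4), so at least 4 colors are needed.
So 3 colors are not enough.

No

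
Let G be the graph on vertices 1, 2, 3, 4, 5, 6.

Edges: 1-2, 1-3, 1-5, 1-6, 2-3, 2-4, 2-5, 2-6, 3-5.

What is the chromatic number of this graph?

4

1, 2, 3, 5 are mutually adjacent (a clique of size 4), so at least 4 colors are needed.
4 colors suffice: color a → {2}; color b → {1, 4}; color c → {3, 6}; color d → {5}. Every edge joins two different colors.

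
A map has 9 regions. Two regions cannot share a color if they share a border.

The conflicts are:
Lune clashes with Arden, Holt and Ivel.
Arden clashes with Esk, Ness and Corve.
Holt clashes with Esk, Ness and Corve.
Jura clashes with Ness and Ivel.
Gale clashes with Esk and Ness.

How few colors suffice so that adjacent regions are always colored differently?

3

The cycle Ivel-Jura-Ness-Holt-Lune-Ivel has odd length 5, so it cannot be 2-colored; at least 3 colors are needed.
3 colors suffice: color 1 → {Lune, Esk, Ness, Corve}; color 2 → {Arden, Holt, Gale, Ivel}; color 3 → {Jura}. Every pair that conflicts lands in different colors.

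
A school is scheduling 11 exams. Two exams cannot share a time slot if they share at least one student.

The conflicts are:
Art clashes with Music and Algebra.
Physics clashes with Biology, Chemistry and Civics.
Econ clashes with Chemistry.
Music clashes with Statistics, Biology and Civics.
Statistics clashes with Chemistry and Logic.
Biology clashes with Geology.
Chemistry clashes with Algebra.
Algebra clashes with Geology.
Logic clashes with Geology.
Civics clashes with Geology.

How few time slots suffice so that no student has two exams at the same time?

3

The cycle Chemistry-Physics-Civics-Geology-Algebra-Chemistry has odd length 5, so it cannot be 2-colored; at least 3 time slots are needed.
3 time slots suffice: Art=3, Physics=3, Econ=2, Music=1, Statistics=2, Biology=2, Chemistry=1, Algebra=2, Logic=3, Civics=2, Geology=1. No two conflicting exams share a time slot.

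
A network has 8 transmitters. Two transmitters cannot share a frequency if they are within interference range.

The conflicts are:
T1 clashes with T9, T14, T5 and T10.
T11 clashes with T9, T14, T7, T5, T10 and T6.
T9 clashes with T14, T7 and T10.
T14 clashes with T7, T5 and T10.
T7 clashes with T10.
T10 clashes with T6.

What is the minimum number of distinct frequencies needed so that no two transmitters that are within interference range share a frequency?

T11, T9, T14, T7, T10 pairwise conflict, so at least 5 frequencies are needed.
Using 5 frequencies: T1=3, T11=3, T9=4, T14=2, T7=5, T5=1, T10=1, T6=2. Each listed conflict is separated.

5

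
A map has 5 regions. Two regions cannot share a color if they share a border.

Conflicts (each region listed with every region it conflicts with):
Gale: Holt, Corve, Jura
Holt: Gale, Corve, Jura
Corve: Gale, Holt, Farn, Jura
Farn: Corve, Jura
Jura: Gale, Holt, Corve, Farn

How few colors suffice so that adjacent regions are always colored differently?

Gale, Holt, Corve, Jura pairwise conflict, so at least 4 colors are needed.
One proper 4-coloring: Gale=3, Holt=4, Corve=1, Farn=3, Jura=2. Every pair that conflicts lands in different colors.

4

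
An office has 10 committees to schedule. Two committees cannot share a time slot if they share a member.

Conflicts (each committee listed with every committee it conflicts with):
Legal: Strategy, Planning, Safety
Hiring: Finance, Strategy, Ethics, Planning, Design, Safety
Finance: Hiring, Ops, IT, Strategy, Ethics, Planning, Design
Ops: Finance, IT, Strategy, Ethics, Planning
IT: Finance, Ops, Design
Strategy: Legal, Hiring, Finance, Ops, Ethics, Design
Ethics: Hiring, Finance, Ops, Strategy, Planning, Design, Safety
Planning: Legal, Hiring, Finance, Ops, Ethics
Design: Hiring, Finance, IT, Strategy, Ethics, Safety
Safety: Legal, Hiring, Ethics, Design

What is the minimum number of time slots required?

5

Hiring, Finance, Strategy, Ethics, Design are mutually in conflict, so at least 5 time slots are needed.
A valid assignment using 5 time slots: Legal=2, Hiring=4, Finance=1, Ops=4, IT=2, Strategy=3, Ethics=2, Planning=3, Design=5, Safety=1. Every pair that conflicts lands in different time slots.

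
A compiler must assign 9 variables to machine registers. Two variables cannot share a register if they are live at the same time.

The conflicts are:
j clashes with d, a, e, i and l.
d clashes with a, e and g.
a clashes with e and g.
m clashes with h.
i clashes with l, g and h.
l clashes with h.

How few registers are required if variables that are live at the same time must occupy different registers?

j, d, a, e are mutually in conflict, so at least 4 registers are needed.
4 registers suffice: j=1, d=3, a=2, m=2, e=4, i=2, l=3, g=1, h=1. Every pair that conflicts lands in different registers.

4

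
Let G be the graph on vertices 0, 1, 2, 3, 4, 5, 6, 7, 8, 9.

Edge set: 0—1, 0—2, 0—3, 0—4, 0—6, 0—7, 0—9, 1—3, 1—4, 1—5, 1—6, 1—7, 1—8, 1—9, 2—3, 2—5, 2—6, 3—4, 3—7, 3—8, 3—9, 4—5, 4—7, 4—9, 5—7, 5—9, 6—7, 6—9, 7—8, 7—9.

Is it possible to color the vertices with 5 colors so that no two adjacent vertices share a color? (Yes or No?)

No

0, 1, 3, 4, 7, 9 are pairwise adjacent (a clique of size 6), so at least 6 colors are needed.
So 5 colors are not enough.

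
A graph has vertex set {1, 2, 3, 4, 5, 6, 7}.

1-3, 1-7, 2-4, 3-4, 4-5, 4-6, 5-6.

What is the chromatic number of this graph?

3

4, 5, 6 are mutually adjacent, so at least 3 colors are needed.
3 colors suffice: color red → {1, 4}; color blue → {2, 3, 5, 7}; color green → {6}. No two adjacent vertices share a color.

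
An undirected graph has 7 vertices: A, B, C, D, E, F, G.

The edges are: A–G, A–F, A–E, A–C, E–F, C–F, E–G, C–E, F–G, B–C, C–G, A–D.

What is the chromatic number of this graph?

5

A, C, E, F, G are mutually adjacent (a clique of size 5), so at least 5 colors are needed.
5 colors suffice: color 1 → {A, B}; color 2 → {C, D}; color 3 → {G}; color 4 → {E}; color 5 → {F}. No two adjacent vertices share a color.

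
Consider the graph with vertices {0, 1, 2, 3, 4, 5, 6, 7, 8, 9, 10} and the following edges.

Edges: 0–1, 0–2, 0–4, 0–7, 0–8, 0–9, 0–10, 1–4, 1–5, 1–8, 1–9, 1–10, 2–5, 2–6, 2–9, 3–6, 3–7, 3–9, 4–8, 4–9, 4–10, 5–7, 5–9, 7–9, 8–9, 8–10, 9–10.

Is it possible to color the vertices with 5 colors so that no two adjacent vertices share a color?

No

0, 1, 4, 8, 9, 10 are pairwise adjacent (a clique of size 6), so at least 6 colors are needed.
So 5 colors are not enough.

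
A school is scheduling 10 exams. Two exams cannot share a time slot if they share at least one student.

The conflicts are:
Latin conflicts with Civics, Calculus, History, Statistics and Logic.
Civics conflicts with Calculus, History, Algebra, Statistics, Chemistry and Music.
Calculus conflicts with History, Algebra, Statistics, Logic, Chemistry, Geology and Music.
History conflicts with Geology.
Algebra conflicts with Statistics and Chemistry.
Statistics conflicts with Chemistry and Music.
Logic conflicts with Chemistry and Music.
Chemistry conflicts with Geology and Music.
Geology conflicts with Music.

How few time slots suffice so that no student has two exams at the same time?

Civics, Calculus, Algebra, Statistics, Chemistry all conflict with each other, so at least 5 time slots are needed.
5 time slots suffice: Latin=3, Civics=2, Calculus=1, History=4, Algebra=5, Statistics=4, Logic=2, Chemistry=3, Geology=2, Music=5. Every pair that conflicts lands in different time slots.

5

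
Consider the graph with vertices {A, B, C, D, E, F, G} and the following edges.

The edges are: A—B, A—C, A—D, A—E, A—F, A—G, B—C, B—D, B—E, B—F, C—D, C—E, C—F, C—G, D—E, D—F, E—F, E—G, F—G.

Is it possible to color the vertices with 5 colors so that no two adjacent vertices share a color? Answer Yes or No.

A, B, C, D, E, F form a clique, so at least 6 colors are needed.
So 5 colors are not enough.

No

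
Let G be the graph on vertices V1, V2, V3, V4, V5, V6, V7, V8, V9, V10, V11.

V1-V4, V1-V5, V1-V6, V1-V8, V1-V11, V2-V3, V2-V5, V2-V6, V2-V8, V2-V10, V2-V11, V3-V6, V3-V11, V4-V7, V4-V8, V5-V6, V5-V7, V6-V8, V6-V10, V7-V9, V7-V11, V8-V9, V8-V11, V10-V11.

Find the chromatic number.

3

V1, V8, V11 are pairwise adjacent, so at least 3 colors are needed.
3 colors suffice: color R → {V3, V5, V8, V10}; color B → {V4, V6, V9, V11}; color G → {V1, V2, V7}. Each edge has distinct colors on its endpoints.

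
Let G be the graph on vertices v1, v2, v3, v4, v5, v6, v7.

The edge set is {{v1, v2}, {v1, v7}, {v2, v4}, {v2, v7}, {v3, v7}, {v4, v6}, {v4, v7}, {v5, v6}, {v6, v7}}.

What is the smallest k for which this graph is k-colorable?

v4, v6, v7 are pairwise adjacent, so at least 3 colors are needed.
3 colors suffice: color R → {v5, v7}; color B → {v2, v3, v6}; color G → {v1, v4}. Each edge has distinct colors on its endpoints.

3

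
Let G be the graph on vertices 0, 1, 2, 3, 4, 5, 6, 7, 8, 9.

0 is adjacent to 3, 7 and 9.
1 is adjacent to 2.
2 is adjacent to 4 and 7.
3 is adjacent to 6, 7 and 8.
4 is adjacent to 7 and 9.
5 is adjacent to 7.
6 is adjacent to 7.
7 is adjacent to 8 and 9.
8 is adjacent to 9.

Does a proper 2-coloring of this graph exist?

No

4, 7, 9 are pairwise adjacent, so at least 3 colors are needed.
So 2 colors are not enough.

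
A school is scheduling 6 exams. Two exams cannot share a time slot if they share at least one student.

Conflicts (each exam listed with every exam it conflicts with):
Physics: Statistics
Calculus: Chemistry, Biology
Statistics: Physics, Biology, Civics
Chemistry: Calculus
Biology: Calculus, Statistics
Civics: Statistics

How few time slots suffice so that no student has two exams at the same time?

Calculus and Biology conflict, so at least 2 time slots are needed.
A valid assignment using 2 time slots: Physics=2, Calculus=1, Statistics=1, Chemistry=2, Biology=2, Civics=2. Each listed conflict is separated.

2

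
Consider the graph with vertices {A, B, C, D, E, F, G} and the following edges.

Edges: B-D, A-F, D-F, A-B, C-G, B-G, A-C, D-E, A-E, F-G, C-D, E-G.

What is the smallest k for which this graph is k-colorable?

A and C are adjacent, so at least 2 colors are needed.
A valid assignment using 2 colors: A=1, B=2, C=2, D=1, E=2, F=2, G=1. No two adjacent vertices share a color.

2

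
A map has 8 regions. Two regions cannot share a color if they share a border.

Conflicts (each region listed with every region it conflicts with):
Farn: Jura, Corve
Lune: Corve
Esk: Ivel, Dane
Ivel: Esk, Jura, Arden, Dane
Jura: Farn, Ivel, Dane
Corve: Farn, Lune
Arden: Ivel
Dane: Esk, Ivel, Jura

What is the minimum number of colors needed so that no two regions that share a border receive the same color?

3

Esk, Ivel, Dane are mutually in conflict, so at least 3 colors are needed.
3 colors suffice: color 1 → {Ivel, Corve}; color 2 → {Farn, Lune, Arden, Dane}; color 3 → {Esk, Jura}. No two conflicting regions share a color.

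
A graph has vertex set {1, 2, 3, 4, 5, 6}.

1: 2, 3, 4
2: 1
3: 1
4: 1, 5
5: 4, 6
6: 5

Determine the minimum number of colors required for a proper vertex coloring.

2

1 and 2 are adjacent, so at least 2 colors are needed.
2 colors suffice: color a → {1, 5}; color b → {2, 3, 4, 6}. Each edge has distinct colors on its endpoints.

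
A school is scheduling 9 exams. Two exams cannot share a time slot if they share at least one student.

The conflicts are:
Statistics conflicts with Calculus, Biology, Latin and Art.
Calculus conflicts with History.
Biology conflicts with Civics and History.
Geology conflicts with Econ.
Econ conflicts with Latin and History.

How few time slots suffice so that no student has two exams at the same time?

3

The cycle History-Econ-Latin-Statistics-Biology-History has odd length 5, so it cannot be 2-colored; at least 3 time slots are needed.
3 time slots suffice: time slot 1 → {Statistics, Civics, Econ}; time slot 2 → {Calculus, Biology, Geology, Latin, Art}; time slot 3 → {History}. No two conflicting exams share a time slot.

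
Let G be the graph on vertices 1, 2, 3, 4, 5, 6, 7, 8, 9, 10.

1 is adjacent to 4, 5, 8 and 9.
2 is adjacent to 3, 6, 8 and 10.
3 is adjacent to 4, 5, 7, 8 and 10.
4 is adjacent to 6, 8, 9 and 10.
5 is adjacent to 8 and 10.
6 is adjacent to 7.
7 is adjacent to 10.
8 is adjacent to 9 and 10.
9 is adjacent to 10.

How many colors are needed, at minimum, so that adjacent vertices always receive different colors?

2, 3, 8, 10 are mutually adjacent (a clique of size 4), so at least 4 colors are needed.
4 colors suffice: color red → {1, 6, 10}; color blue → {7, 8}; color green → {3, 9}; color yellow → {2, 4, 5}. No two adjacent vertices share a color.

4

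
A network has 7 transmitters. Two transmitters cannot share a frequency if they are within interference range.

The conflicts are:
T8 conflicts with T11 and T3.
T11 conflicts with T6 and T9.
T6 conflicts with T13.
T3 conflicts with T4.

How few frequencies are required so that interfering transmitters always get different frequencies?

2

T3 and T4 conflict, so at least 2 frequencies are needed.
A valid assignment using 2 frequencies: T8=2, T11=1, T6=2, T9=2, T3=1, T4=2, T13=1. Every pair that conflicts lands in different frequencies.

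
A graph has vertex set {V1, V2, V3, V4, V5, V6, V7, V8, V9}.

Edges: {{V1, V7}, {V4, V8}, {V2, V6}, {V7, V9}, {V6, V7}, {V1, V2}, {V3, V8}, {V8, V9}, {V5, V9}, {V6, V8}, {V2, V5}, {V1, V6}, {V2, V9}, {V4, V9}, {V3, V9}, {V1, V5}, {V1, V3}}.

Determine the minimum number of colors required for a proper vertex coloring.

3

V1, V2, V6 form a triangle, so at least 3 colors are needed.
3 colors suffice: color 1 → {V1, V9}; color 2 → {V3, V4, V5, V6}; color 3 → {V2, V7, V8}. Each edge has distinct colors on its endpoints.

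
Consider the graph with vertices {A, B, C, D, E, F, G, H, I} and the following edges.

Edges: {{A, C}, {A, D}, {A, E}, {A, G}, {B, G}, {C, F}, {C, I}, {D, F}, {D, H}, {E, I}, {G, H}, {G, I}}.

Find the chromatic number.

2

A and E are adjacent, so at least 2 colors are needed.
2 colors suffice: color red → {A, B, F, H, I}; color blue → {C, D, E, G}. No two adjacent vertices share a color.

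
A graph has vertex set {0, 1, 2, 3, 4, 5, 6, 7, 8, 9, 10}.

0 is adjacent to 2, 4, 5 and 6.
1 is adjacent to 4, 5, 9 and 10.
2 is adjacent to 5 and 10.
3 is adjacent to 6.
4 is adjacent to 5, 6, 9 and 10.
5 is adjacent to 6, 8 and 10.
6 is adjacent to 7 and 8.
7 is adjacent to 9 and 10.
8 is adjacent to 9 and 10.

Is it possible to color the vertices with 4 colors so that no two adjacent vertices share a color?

The chromatic number is 4. 0, 4, 5, 6 are mutually adjacent (a clique of size 4), so at least 4 colors are needed.
4 colors suffice: color red → {3, 5, 9}; color blue → {2, 4, 7, 8}; color green → {6, 10}; color yellow → {0, 1}.
That is already a proper 4-coloring.

Yes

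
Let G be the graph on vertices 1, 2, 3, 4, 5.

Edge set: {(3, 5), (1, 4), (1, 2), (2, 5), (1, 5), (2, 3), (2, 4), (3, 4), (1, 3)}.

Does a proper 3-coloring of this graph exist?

No

1, 2, 3, 4 are pairwise adjacent (a clique of size 4), so at least 4 colors are needed.
So 3 colors are not enough.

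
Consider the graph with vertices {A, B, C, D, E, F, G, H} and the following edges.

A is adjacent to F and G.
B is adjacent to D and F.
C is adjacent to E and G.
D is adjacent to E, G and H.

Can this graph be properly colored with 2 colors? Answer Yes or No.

No

The cycle G-A-F-B-D-G has odd length 5, so it cannot be 2-colored; at least 3 colors are needed.
So 2 colors are not enough.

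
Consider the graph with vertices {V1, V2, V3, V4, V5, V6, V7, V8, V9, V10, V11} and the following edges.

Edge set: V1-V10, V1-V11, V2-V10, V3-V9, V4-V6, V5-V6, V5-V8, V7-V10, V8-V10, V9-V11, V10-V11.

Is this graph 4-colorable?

Yes

The chromatic number is 3. V1, V10, V11 are pairwise adjacent, so at least 3 colors are needed.
3 colors suffice: color R → {V4, V5, V9, V10}; color B → {V2, V3, V6, V7, V8, V11}; color G → {V1}.
Since 4 ≥ 3, a proper 4-coloring certainly exists.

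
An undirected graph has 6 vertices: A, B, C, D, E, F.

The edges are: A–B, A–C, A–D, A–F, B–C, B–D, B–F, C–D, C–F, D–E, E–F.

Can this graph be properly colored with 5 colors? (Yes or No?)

Yes

The chromatic number is 4. A, B, C, F form a clique, so at least 4 colors are needed.
4 colors suffice: color 1 → {D, F}; color 2 → {B, E}; color 3 → {A}; color 4 → {C}.
Since 5 ≥ 4, a proper 5-coloring certainly exists.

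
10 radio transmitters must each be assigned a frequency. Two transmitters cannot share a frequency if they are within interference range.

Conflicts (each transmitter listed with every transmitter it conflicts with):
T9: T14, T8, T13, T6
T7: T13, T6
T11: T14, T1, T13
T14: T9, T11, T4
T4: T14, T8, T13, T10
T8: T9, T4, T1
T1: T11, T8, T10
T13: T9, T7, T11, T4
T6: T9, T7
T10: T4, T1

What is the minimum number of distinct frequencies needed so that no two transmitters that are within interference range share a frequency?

The cycle T4-T10-T1-T11-T13-T4 has odd length 5, so it cannot be 2-colored; at least 3 frequencies are needed.
Using 3 frequencies: T9=1, T7=1, T11=3, T14=2, T4=1, T8=2, T1=1, T13=2, T6=2, T10=2. No two conflicting transmitters share a frequency.

3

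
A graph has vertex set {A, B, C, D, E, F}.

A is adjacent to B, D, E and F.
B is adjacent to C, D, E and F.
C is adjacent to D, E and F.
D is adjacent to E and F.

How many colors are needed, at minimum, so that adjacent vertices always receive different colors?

A, B, D, F form a clique, so at least 4 colors are needed.
4 colors suffice: A=3, B=1, C=3, D=2, E=4, F=4. No two adjacent vertices share a color.

4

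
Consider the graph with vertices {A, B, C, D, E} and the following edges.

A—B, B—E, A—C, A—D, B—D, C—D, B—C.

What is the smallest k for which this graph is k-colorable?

4

A, B, C, D are pairwise adjacent (a clique of size 4), so at least 4 colors are needed.
A valid assignment using 4 colors: A=3, B=1, C=4, D=2, E=2. Every edge joins two different colors.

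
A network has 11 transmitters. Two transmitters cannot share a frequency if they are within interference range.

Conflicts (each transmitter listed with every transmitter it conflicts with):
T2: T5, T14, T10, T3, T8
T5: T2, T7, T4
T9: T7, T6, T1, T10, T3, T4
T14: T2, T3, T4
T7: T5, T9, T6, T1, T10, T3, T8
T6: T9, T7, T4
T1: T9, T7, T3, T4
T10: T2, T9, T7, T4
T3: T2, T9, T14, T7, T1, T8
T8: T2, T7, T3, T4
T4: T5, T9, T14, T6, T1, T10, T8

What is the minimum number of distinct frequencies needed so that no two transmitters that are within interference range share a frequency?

4

T9, T7, T1, T3 pairwise conflict, so at least 4 frequencies are needed.
4 frequencies suffice: frequency 1 → {T2, T7, T4}; frequency 2 → {T5, T6, T10, T3}; frequency 3 → {T9, T14, T8}; frequency 4 → {T1}. Each listed conflict is separated.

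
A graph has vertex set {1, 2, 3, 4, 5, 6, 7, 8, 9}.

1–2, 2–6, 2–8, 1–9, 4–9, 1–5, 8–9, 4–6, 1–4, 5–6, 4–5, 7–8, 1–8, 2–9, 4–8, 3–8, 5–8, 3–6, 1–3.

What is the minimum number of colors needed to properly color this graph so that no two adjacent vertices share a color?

4

1, 4, 8, 9 are pairwise adjacent (a clique of size 4), so at least 4 colors are needed.
4 colors suffice: color red → {6, 8}; color blue → {1, 7}; color green → {2, 3, 4}; color yellow → {5, 9}. Each edge has distinct colors on its endpoints.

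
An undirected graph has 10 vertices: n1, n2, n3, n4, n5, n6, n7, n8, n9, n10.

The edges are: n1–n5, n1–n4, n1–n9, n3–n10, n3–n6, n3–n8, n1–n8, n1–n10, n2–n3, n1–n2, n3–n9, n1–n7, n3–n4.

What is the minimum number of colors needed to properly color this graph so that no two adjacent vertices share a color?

n3 and n4 are adjacent, so at least 2 colors are needed.
2 colors suffice: color 1 → {n1, n3}; color 2 → {n2, n4, n5, n6, n7, n8, n9, n10}. Each edge has distinct colors on its endpoints.

2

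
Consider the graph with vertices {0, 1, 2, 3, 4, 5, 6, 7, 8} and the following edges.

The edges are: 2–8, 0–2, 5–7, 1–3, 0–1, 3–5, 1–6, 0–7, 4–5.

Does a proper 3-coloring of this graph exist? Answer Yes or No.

The chromatic number is 3. The cycle 5-7-0-1-3-5 has odd length 5, so it cannot be 2-colored; at least 3 colors are needed.
One proper 3-coloring: 0=blue, 1=red, 2=red, 3=blue, 4=blue, 5=red, 6=blue, 7=green, 8=blue.
That is already a proper 3-coloring.

Yes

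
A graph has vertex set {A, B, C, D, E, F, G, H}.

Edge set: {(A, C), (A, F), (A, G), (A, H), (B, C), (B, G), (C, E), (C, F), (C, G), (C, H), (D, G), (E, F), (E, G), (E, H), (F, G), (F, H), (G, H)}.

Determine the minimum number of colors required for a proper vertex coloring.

A, C, F, G, H are mutually adjacent (a clique of size 5), so at least 5 colors are needed.
5 colors suffice: color 1 → {G}; color 2 → {C, D}; color 3 → {B, H}; color 4 → {F}; color 5 → {A, E}. Each edge has distinct colors on its endpoints.

5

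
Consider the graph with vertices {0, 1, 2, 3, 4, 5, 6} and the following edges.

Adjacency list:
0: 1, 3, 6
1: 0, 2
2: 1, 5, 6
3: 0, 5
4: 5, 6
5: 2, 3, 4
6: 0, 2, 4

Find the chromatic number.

3

The cycle 5-3-0-6-4-5 has odd length 5, so it cannot be 2-colored; at least 3 colors are needed.
3 colors suffice: color a → {0, 2, 4}; color b → {1, 5, 6}; color c → {3}. Each edge has distinct colors on its endpoints.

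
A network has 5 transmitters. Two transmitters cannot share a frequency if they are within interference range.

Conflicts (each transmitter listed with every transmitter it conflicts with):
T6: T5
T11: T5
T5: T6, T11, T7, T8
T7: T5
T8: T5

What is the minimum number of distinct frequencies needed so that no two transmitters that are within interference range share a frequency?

T11 and T5 conflict, so at least 2 frequencies are needed.
2 frequencies suffice: frequency 1 → {T5}; frequency 2 → {T6, T11, T7, T8}. No two conflicting transmitters share a frequency.

2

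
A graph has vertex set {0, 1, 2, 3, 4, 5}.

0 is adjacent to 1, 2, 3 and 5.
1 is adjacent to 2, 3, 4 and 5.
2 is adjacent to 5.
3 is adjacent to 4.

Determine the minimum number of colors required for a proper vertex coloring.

0, 1, 2, 5 are mutually adjacent (a clique of size 4), so at least 4 colors are needed.
A valid assignment using 4 colors: 0=blue, 1=red, 2=yellow, 3=green, 4=blue, 5=green. Every edge joins two different colors.

4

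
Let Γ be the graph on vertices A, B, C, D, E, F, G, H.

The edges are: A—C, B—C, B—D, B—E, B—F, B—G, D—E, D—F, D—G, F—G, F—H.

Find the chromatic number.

4

B, D, F, G are pairwise adjacent (a clique of size 4), so at least 4 colors are needed.
One proper 4-coloring: A=1, B=1, C=2, D=2, E=3, F=3, G=4, H=1. Every edge joins two different colors.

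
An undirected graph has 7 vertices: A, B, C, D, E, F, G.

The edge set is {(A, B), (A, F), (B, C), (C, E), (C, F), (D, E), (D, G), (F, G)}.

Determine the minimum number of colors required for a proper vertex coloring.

3

The cycle D-G-F-C-E-D has odd length 5, so it cannot be 2-colored; at least 3 colors are needed.
3 colors suffice: color red → {B, D, F}; color blue → {A, C, G}; color green → {E}. Each edge has distinct colors on its endpoints.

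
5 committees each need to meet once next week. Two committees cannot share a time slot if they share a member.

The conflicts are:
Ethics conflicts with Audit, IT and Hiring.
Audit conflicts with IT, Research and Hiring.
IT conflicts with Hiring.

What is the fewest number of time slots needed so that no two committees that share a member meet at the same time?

4

Ethics, Audit, IT, Hiring pairwise conflict, so at least 4 time slots are needed.
4 time slots suffice: time slot 1 → {Audit}; time slot 2 → {Ethics, Research}; time slot 3 → {Hiring}; time slot 4 → {IT}. Every pair that conflicts lands in different time slots.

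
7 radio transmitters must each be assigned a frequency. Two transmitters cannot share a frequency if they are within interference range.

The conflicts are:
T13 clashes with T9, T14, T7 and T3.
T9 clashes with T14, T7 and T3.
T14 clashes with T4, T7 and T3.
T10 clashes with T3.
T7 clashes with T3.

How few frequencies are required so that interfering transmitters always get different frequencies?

T13, T9, T14, T7, T3 are mutually in conflict, so at least 5 frequencies are needed.
5 frequencies suffice: frequency 1 → {T14, T10}; frequency 2 → {T4, T3}; frequency 3 → {T7}; frequency 4 → {T13}; frequency 5 → {T9}. No two conflicting transmitters share a frequency.

5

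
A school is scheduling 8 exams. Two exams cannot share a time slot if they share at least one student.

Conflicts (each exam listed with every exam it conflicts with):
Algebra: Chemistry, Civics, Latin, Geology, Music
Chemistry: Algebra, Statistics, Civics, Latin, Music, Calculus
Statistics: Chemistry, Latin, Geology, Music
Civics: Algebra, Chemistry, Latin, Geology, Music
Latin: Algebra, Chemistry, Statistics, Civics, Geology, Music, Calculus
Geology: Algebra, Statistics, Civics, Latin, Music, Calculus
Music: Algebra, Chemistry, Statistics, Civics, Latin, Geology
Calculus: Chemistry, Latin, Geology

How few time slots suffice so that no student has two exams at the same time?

Algebra, Chemistry, Civics, Latin, Music all conflict with each other, so at least 5 time slots are needed.
5 time slots suffice: time slot 1 → {Latin}; time slot 2 → {Chemistry, Geology}; time slot 3 → {Music, Calculus}; time slot 4 → {Algebra, Statistics}; time slot 5 → {Civics}. Each listed conflict is separated.

5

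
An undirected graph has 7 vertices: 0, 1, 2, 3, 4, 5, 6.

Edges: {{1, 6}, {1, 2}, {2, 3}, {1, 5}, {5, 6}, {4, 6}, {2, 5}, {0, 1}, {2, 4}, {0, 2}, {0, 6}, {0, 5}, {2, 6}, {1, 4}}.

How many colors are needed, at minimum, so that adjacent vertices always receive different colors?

0, 1, 2, 5, 6 are mutually adjacent (a clique of size 5), so at least 5 colors are needed.
One proper 5-coloring: 0=yellow, 1=blue, 2=red, 3=blue, 4=yellow, 5=purple, 6=green. No two adjacent vertices share a color.

5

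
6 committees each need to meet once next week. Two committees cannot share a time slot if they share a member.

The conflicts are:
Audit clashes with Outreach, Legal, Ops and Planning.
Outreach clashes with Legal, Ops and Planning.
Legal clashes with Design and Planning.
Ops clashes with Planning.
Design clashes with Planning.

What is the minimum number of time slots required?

4

Audit, Outreach, Legal, Planning are mutually in conflict, so at least 4 time slots are needed.
4 time slots suffice: Audit=3, Outreach=2, Legal=4, Ops=4, Design=2, Planning=1. No two conflicting committees share a time slot.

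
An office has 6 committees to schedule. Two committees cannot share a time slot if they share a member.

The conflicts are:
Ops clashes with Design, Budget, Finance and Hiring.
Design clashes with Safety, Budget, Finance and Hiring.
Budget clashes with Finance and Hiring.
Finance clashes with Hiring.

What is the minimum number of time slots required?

Ops, Design, Budget, Finance, Hiring are mutually in conflict, so at least 5 time slots are needed.
A valid assignment using 5 time slots: Ops=4, Design=1, Safety=2, Budget=3, Finance=5, Hiring=2. Each listed conflict is separated.

5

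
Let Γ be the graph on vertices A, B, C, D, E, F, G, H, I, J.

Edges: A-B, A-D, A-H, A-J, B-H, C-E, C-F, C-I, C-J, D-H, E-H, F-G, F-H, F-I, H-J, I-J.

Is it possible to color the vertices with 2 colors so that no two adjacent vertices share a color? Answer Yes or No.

No

C, I, J are mutually adjacent, so at least 3 colors are needed.
So 2 colors are not enough.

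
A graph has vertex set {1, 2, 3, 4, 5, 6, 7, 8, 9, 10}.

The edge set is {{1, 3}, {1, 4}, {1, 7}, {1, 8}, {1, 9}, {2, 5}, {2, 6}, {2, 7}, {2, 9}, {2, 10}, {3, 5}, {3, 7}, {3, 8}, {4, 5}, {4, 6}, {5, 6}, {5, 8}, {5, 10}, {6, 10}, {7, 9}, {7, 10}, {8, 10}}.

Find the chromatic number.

2, 5, 6, 10 are pairwise adjacent (a clique of size 4), so at least 4 colors are needed.
4 colors suffice: color red → {5, 7}; color blue → {1, 2}; color green → {3, 4, 9, 10}; color yellow → {6, 8}. Every edge joins two different colors.

4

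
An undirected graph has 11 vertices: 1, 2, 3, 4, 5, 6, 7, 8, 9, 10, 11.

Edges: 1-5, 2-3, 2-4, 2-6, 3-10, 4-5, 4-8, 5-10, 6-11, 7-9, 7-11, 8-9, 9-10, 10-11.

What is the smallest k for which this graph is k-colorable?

The cycle 8-4-5-10-9-8 has odd length 5, so it cannot be 2-colored; at least 3 colors are needed.
3 colors suffice: color a → {1, 2, 7, 8, 10}; color b → {3, 5, 9, 11}; color c → {4, 6}. Every edge joins two different colors.

3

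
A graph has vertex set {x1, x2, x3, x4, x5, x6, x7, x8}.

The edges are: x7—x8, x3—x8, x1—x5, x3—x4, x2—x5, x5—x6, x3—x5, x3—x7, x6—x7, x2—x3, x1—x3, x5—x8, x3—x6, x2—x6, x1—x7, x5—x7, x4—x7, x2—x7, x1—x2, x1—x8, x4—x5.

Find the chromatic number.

5

x1, x3, x5, x7, x8 are pairwise adjacent (a clique of size 5), so at least 5 colors are needed.
One proper 5-coloring: x1=4, x2=5, x3=1, x4=4, x5=2, x6=4, x7=3, x8=5. No two adjacent vertices share a color.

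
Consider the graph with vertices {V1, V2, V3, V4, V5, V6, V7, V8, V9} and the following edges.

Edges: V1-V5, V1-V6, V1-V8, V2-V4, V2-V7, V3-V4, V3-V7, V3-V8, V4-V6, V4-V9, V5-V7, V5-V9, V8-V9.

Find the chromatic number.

3

The cycle V9-V4-V2-V7-V5-V9 has odd length 5, so it cannot be 2-colored; at least 3 colors are needed.
One proper 3-coloring: V1=2, V2=2, V3=2, V4=1, V5=1, V6=3, V7=3, V8=1, V9=2. Each edge has distinct colors on its endpoints.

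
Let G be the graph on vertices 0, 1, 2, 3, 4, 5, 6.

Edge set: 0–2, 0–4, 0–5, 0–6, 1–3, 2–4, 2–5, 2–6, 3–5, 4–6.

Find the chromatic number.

4

0, 2, 4, 6 are mutually adjacent (a clique of size 4), so at least 4 colors are needed.
A valid assignment using 4 colors: 0=a, 1=b, 2=b, 3=a, 4=c, 5=c, 6=d. Every edge joins two different colors.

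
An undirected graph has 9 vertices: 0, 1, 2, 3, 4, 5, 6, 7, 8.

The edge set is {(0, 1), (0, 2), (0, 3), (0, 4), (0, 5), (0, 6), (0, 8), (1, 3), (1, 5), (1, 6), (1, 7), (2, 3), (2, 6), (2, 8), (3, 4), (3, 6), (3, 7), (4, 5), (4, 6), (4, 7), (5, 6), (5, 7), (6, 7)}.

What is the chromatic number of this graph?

4

3, 4, 6, 7 form a clique, so at least 4 colors are needed.
4 colors suffice: color a → {6, 8}; color b → {0, 7}; color c → {3, 5}; color d → {1, 2, 4}. Each edge has distinct colors on its endpoints.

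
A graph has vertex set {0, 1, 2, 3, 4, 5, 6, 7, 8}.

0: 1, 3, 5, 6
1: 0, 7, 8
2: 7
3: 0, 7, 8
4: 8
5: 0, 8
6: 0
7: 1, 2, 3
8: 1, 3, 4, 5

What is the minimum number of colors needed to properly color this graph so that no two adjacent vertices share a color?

2

1 and 7 are adjacent, so at least 2 colors are needed.
2 colors suffice: color a → {0, 7, 8}; color b → {1, 2, 3, 4, 5, 6}. No two adjacent vertices share a color.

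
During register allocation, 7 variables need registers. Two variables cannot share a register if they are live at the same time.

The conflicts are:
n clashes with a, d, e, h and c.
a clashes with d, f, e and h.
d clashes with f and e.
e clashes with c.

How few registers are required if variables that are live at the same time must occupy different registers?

n, a, d, e pairwise conflict, so at least 4 registers are needed.
Using 4 registers: n=1, a=2, d=3, f=1, e=4, h=3, c=2. Each listed conflict is separated.

4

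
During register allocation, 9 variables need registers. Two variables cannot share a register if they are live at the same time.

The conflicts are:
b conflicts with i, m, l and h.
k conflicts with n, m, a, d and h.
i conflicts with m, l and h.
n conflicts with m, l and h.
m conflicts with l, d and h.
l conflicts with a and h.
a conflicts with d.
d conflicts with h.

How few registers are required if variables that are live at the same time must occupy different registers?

5

b, i, m, l, h pairwise conflict, so at least 5 registers are needed.
5 registers suffice: register 1 → {m, a}; register 2 → {h}; register 3 → {k, l}; register 4 → {i, n, d}; register 5 → {b}. Each listed conflict is separated.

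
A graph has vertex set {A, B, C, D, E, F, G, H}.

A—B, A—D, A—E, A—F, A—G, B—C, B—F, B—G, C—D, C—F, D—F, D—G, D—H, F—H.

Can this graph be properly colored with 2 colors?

B, C, F form a triangle, so at least 3 colors are needed.
So 2 colors are not enough.

No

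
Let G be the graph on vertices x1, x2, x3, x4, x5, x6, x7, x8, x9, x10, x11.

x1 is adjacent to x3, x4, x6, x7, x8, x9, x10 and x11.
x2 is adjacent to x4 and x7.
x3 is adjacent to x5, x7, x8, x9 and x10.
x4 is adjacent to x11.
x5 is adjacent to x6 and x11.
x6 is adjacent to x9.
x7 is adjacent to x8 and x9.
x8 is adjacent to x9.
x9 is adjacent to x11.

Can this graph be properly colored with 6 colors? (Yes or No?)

The chromatic number is 5. x1, x3, x7, x8, x9 are pairwise adjacent (a clique of size 5), so at least 5 colors are needed.
A valid assignment using 5 colors: x1=1, x2=1, x3=3, x4=2, x5=1, x6=3, x7=4, x8=5, x9=2, x10=2, x11=3.
Since 6 ≥ 5, a proper 6-coloring certainly exists.

Yes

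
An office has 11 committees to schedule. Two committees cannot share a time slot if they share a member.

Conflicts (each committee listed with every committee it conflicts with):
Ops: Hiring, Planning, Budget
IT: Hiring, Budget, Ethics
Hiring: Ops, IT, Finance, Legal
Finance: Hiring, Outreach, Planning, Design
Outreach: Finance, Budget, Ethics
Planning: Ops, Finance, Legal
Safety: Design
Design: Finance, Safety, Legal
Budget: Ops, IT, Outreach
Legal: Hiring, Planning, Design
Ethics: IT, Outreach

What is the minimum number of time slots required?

3

The cycle Outreach-Finance-Planning-Ops-Budget-Outreach has odd length 5, so it cannot be 2-colored; at least 3 time slots are needed.
Using 3 time slots: Ops=1, IT=1, Hiring=2, Finance=1, Outreach=3, Planning=2, Safety=1, Design=2, Budget=2, Legal=1, Ethics=2. Each listed conflict is separated.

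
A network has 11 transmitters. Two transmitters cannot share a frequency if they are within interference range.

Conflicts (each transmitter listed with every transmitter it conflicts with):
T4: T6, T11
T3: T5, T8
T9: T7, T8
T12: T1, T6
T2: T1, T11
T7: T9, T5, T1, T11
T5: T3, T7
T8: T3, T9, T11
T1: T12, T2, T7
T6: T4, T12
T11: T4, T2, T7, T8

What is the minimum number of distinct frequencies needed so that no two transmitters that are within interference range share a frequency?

The cycle T9-T7-T5-T3-T8-T9 has odd length 5, so it cannot be 2-colored; at least 3 frequencies are needed.
A valid assignment using 3 frequencies: T4=1, T3=3, T9=2, T12=1, T2=1, T7=1, T5=2, T8=1, T1=2, T6=2, T11=2. Each listed conflict is separated.

3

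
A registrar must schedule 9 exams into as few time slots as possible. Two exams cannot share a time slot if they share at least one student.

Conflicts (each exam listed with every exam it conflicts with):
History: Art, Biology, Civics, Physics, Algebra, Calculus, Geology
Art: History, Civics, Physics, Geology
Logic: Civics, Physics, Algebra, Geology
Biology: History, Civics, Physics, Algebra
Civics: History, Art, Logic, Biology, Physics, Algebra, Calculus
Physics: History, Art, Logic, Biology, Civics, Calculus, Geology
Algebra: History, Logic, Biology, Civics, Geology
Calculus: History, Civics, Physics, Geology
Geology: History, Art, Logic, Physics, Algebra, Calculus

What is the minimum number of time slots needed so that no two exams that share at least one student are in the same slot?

4

History, Biology, Civics, Algebra all conflict with each other, so at least 4 time slots are needed.
Using 4 time slots: History=1, Art=4, Logic=1, Biology=4, Civics=2, Physics=3, Algebra=3, Calculus=4, Geology=2. Every pair that conflicts lands in different time slots.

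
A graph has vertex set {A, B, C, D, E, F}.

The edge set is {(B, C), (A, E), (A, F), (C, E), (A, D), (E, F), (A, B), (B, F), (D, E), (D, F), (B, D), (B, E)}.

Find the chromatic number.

A, B, D, E, F form a clique, so at least 5 colors are needed.
A valid assignment using 5 colors: A=purple, B=blue, C=green, D=green, E=red, F=yellow. Every edge joins two different colors.

5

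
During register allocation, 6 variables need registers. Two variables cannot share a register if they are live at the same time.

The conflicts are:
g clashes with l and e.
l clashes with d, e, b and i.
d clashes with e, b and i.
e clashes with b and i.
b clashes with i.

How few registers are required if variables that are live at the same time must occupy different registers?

5

l, d, e, b, i all conflict with each other, so at least 5 registers are needed.
Using 5 registers: g=3, l=2, d=3, e=1, b=5, i=4. Every pair that conflicts lands in different registers.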